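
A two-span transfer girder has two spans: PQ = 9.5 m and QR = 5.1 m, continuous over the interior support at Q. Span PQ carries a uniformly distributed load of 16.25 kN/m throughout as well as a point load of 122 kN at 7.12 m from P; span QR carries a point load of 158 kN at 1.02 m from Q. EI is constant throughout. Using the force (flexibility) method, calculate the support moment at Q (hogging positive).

Insert a hinge at Q; M_Q is the redundant, and each span becomes simply supported.
End slopes at the hinge Q, treating each span as simply supported:
  span PQ: UDL 16.25: wL³/(24EI) = 580.5/EI
  span PQ: point load 122 at a = 7.12: Pab(L + a)/(6LEI) = 602.8/EI
  span QR: point load 158 at a = 1.02: Pab(L + b)/(6LEI) = 197.3/EI
  relative rotation θ_0 = (1183 + 197.3)/EI = 1381/EI
A unit hogging moment at Q produces rotation L₁/(3EI) + L₂/(3EI) = 4.867/EI.
Slope continuity at Q: θ_0 = M_Q·4.867/EI, so M_Q = 1381/4.867 = 283.7 kN·m (hogging).

M_Q = 283.7 kN·m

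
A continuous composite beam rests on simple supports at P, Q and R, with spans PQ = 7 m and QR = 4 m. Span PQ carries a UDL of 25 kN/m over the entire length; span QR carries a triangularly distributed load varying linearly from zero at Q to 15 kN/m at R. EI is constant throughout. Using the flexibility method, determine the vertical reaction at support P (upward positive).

R_P = 72.85 kN

Release continuity at Q by inserting a hinge; the redundant is the internal moment M_Q. The primary structure is two simply-supported spans PQ and QR.
Rotations at Q on the released spans (each span's end-slope, ×1/EI):
  span PQ: UDL 25: wL³/(24EI) = 357.3/EI
  span QR: triangular load, peak 15: 7w₀L³/(360EI) = 18.67/EI
  relative rotation θ_0 = (357.3 + 18.67)/EI = 376/EI
A unit hogging moment at Q produces rotation L₁/(3EI) + L₂/(3EI) = 3.667/EI.
Slope continuity at Q: θ_0 = M_Q·3.667/EI, so M_Q = 376/3.667 = 102.5 kN·m (hogging).
Span PQ, ΣM about P with M_Q applied at Q: R_Q^{PQ}·7 = 612.5 + 102.5, so R_Q^{PQ} = 102.1 kN and R_P = 175 − 102.1 = 72.85 kN.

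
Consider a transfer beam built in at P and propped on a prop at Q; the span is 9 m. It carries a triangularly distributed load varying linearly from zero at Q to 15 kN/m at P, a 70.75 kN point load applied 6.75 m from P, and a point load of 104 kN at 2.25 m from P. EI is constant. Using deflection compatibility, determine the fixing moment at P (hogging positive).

M_P = 309.2 kN·m

Choose R_Q as the redundant. The primary structure is the cantilever fixed at P.
Downward deflection at the released point Q due to the loads:
  triangular load, peak 15 at the fixed end: w₀L⁴/(30EI) = 3280/EI
  point load 70.75 at a = 6.75: Pa²(3L − a)/(6EI) = 10879/EI
  point load 104 at a = 2.25: Pa²(3L − a)/(6EI) = 2172/EI
  δ_0 = 16332/EI
Flexibility coefficient — unit upward force at Q: δ_{QQ} = L³/(3EI) = 243/EI.
Compatibility at Q: δ_0 − R_Q·δ_{QQ} = 0, so R_Q = 16332/243 = 67.21 kN.
Moment equilibrium about P: M_P = Σ(load moments about P) − R_Q·L = 914.1 − 67.21×9 = 309.2 kN·m.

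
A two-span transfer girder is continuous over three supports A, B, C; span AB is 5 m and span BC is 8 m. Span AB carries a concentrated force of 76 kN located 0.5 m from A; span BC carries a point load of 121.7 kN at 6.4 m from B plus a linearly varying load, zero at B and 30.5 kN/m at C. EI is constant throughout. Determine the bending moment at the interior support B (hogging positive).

Insert a hinge at B; M_B is the redundant, and each span becomes simply supported.
Discontinuity in slope at B on the released structure — sum the simple-span end rotations:
  span AB: point load 76 at a = 0.5: Pab(L + a)/(6LEI) = 31.35/EI
  span BC: point load 121.7 at a = 6.4: Pab(L + b)/(6LEI) = 249.2/EI
  span BC: triangular load, peak 30.5: 7w₀L³/(360EI) = 303.6/EI
  relative rotation θ_0 = (31.35 + 552.9)/EI = 584.2/EI
A unit hogging moment at B produces rotation L₁/(3EI) + L₂/(3EI) = 4.333/EI.
Compatibility: M_B·(L₁+L₂)/(3EI) = θ_0, giving M_B = 134.8 kN·m (hogging).

M_B = 134.8 kN·m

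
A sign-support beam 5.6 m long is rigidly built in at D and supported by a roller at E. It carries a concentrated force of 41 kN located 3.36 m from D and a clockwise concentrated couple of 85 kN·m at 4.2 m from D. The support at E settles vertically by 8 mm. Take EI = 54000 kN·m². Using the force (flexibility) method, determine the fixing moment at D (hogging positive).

Remove the prop at E; the released (primary) structure is a cantilever built in at D.
Deflection at E on the released cantilever, summing each load's contribution:
  point load 41 at a = 3.36: Pa²(3L − a)/(6EI) = 1037/EI
  clockwise couple 85 at a = 4.2: M₀a(2L − a)/(2EI) = 1250/EI
  δ_0 = 2286/EI
Flexibility coefficient — unit upward force at E: δ_{EE} = L³/(3EI) = 58.54/EI.
With EI = 54000 kN·m²: δ_0 = 0.04234 m and δ_{EE} = 0.001084 m/kN.
Compatibility — the beam at E must follow the support down by 0.008 m: δ_0 − R_E·δ_{EE} = 0.008, so R_E = (0.04234 − 0.008)/0.001084 = 31.68 kN.
Moment equilibrium about D: M_D = Σ(load moments about D) − R_E·L = 222.8 − 31.68×5.6 = 45.37 kN·m.

M_D = 45.37 kN·m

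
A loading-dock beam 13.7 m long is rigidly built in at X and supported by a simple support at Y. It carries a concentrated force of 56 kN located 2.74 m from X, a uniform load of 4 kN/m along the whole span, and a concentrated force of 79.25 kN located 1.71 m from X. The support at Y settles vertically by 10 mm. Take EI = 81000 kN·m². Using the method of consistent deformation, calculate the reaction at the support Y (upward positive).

R_Y = 24.52 kN

Release the roller at Y. Primary structure: cantilever fixed at X.
Primary-structure tip deflection at Y by superposition:
  point load 56 at a = 2.74: Pa²(3L − a)/(6EI) = 2688/EI
  UDL 4: wL⁴/(8EI) = 17614/EI
  point load 79.25 at a = 1.71: Pa²(3L − a)/(6EI) = 1521/EI
  δ_0 = 21823/EI
Flexibility coefficient — unit upward force at Y: δ_{YY} = L³/(3EI) = 857.1/EI.
With EI = 81000 kN·m²: δ_0 = 0.26942 m and δ_{YY} = 0.010582 m/kN.
Compatibility — the beam at Y must follow the support down by 0.01 m: δ_0 − R_Y·δ_{YY} = 0.01, so R_Y = (0.26942 − 0.01)/0.010582 = 24.52 kN.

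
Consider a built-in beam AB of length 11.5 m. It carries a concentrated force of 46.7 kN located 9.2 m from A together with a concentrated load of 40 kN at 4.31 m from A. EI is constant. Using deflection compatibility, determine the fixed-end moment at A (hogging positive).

M_A = 84.58 kN·m

Take the two fixed-end moments M_A, M_B as redundants; the released structure is the simple span AB.
Simple-span end rotations at A and B under the given loads:
  at A: point load 46.7 at a = 9.2: Pab(L + b)/(6LEI) = 197.6/EI
  at B: point load 46.7 at a = 9.2: Pab(L + a)/(6LEI) = 296.5/EI
  at A: point load 40 at a = 4.31: Pab(L + b)/(6LEI) = 335.8/EI
  at B: point load 40 at a = 4.31: Pab(L + a)/(6LEI) = 284/EI
  θ_A0 = 533.4/EI,  θ_B0 = 580.5/EI
Flexibility coefficients: a unit moment at one end gives L/(3EI) there and L/(6EI) at the far end, so f₁₁ = f₂₂ = 3.833/EI and f₁₂ = f₂₁ = 1.917/EI.
Compatibility — zero rotation at each built-in end:
  3.833 M_A + 1.917 M_B = 533.4
  1.917 M_A + 3.833 M_B = 580.5
Solving the pair gives M_A = 84.58 kN·m and M_B = 109.1 kN·m (hogging).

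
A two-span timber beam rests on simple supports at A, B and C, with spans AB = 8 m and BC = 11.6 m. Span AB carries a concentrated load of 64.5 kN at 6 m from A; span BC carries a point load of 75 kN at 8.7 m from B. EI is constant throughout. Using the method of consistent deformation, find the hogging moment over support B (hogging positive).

M_B = 94.89 kN·m

Take M_B as the redundant. Released structure: two simple spans AB and BC with a hinge at B.
Discontinuity in slope at B on the released structure — sum the simple-span end rotations:
  span AB: point load 64.5 at a = 6: Pab(L + a)/(6LEI) = 225.8/EI
  span BC: point load 75 at a = 8.7: Pab(L + b)/(6LEI) = 394.2/EI
  relative rotation θ_0 = (225.8 + 394.2)/EI = 620/EI
A unit hogging moment at B produces rotation L₁/(3EI) + L₂/(3EI) = 6.533/EI.
Compatibility: M_B·(L₁+L₂)/(3EI) = θ_0, giving M_B = 94.89 kN·m (hogging).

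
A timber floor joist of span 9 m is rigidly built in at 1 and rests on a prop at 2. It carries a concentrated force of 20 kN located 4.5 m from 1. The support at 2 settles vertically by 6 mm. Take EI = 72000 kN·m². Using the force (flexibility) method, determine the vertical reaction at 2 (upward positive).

Release the roller at 2. Primary structure: cantilever fixed at 1.
Primary-structure tip deflection at 2 by superposition:
  point load 20 at a = 4.5: Pa²(3L − a)/(6EI) = 1519/EI
Flexibility coefficient — unit upward force at 2: δ_{22} = L³/(3EI) = 243/EI.
With EI = 72000 kN·m²: δ_0 = 0.021094 m and δ_{22} = 0.003375 m/kN.
Compatibility — the beam at 2 must follow the support down by 0.006 m: δ_0 − R_2·δ_{22} = 0.006, so R_2 = (0.021094 − 0.006)/0.003375 = 4.472 kN.

R_2 = 4.472 kN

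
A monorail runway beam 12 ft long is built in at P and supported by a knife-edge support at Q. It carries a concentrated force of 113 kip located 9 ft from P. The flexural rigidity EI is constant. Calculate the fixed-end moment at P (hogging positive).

M_P = 158.9 kip·ft

Choose R_Q as the redundant. The primary structure is the cantilever fixed at P.
Deflection at Q on the released cantilever, summing each load's contribution:
  point load 113 at a = 9: Pa²(3L − a)/(6EI) = 41188/EI
Flexibility coefficient — unit upward force at Q: δ_{QQ} = L³/(3EI) = 576/EI.
The prop prevents deflection at Q: R_Q = δ_0/δ_{QQ} = 41188/576 = 71.51 kip.
Moment equilibrium about P: M_P = Σ(load moments about P) − R_Q·L = 1017 − 71.51×12 = 158.9 kip·ft.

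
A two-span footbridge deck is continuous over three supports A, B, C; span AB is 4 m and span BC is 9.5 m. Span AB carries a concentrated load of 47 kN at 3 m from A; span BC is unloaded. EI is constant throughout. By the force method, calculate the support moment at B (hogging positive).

Take M_B as the redundant. Released structure: two simple spans AB and BC with a hinge at B.
End slopes at the hinge B, treating each span as simply supported:
  span AB: point load 47 at a = 3: Pab(L + a)/(6LEI) = 41.12/EI
  relative rotation θ_0 = (41.12 + 0)/EI = 41.12/EI
A unit hogging moment at B produces rotation L₁/(3EI) + L₂/(3EI) = 4.5/EI.
Compatibility: M_B·(L₁+L₂)/(3EI) = θ_0, giving M_B = 9.139 kN·m (hogging).

M_B = 9.139 kN·m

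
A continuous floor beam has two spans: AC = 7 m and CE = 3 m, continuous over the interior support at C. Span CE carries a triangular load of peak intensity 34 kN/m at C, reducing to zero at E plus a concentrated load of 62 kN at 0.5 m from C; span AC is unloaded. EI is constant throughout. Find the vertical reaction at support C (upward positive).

R_C = 91.96 kN

Take M_C as the redundant. Released structure: two simple spans AC and CE with a hinge at C.
Discontinuity in slope at C on the released structure — sum the simple-span end rotations:
  span CE: triangular load, peak 34: w₀L³/(45EI) = 20.4/EI
  span CE: point load 62 at a = 0.5: Pab(L + b)/(6LEI) = 23.68/EI
  relative rotation θ_0 = (0 + 44.08)/EI = 44.08/EI
A unit hogging moment at C produces rotation L₁/(3EI) + L₂/(3EI) = 3.333/EI.
Compatibility: M_C·(L₁+L₂)/(3EI) = θ_0, giving M_C = 13.22 kN·m (hogging).
Span AC, ΣM about A with M_C applied at C: R_C^{AC}·7 = 0 + 13.22, so R_C^{AC} = 1.889 kN and R_A = 0 − 1.889 = -1.889 kN.
Span CE, ΣM about E: R_C^{CE}·3 = 257 + 13.22, so R_C^{CE} = 90.07 kN and R_E = 113 − 90.07 = 22.93 kN.
R_C = 1.889 + 90.07 = 91.96 kN.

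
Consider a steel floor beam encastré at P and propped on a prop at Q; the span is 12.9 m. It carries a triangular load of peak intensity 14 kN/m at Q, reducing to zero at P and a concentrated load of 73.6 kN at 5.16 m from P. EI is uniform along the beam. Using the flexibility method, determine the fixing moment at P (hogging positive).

M_P = 318.2 kN·m

Remove the prop at Q; the released (primary) structure is a cantilever built in at P.
Deflection at Q on the released cantilever, summing each load's contribution:
  triangular load, peak 14 at the free end: 11w₀L⁴/(120EI) = 35538/EI
  point load 73.6 at a = 5.16: Pa²(3L − a)/(6EI) = 10954/EI
  δ_0 = 46493/EI
Flexibility coefficient — unit upward force at Q: δ_{QQ} = L³/(3EI) = 715.6/EI.
Compatibility at Q: δ_0 − R_Q·δ_{QQ} = 0, so R_Q = 46493/715.6 = 64.97 kN.
Moment equilibrium about P: M_P = Σ(load moments about P) − R_Q·L = 1156 − 64.97×12.9 = 318.2 kN·m.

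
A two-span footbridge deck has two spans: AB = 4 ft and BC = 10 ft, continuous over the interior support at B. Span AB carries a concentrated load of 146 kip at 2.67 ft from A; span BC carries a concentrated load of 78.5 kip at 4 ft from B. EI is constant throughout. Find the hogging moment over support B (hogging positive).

M_B = 138.5 kip·ft

Insert a hinge at B; M_B is the redundant, and each span becomes simply supported.
Discontinuity in slope at B on the released structure — sum the simple-span end rotations:
  span AB: point load 146 at a = 2.67: Pab(L + a)/(6LEI) = 144.1/EI
  span BC: point load 78.5 at a = 4: Pab(L + b)/(6LEI) = 502.4/EI
  relative rotation θ_0 = (144.1 + 502.4)/EI = 646.5/EI
A unit hogging moment at B produces rotation L₁/(3EI) + L₂/(3EI) = 4.667/EI.
Slope continuity at B: θ_0 = M_B·4.667/EI, so M_B = 646.5/4.667 = 138.5 kip·ft (hogging).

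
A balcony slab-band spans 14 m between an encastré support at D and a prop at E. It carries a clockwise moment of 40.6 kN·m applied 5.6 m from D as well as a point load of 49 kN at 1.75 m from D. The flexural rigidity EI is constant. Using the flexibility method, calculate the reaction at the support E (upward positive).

R_E = 3.885 kN

Take the reaction at E as the redundant and release it; the primary structure is a cantilever fixed at D.
Downward deflection at the released point E due to the loads:
  clockwise couple 40.6 at a = 5.6: M₀a(2L − a)/(2EI) = 2546/EI
  point load 49 at a = 1.75: Pa²(3L − a)/(6EI) = 1007/EI
  δ_0 = 3553/EI
Tip deflection under a unit load at E: L³/(3EI) = 914.7/EI.
Compatibility at E: δ_0 − R_E·δ_{EE} = 0, so R_E = 3553/914.7 = 3.885 kN.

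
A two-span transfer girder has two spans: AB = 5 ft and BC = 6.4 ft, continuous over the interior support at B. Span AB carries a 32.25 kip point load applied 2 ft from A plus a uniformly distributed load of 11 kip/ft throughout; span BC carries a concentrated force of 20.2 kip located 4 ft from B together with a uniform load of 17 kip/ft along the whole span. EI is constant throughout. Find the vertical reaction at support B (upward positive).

R_B = 133.6 kip

Release continuity at B by inserting a hinge; the redundant is the internal moment M_B. The primary structure is two simply-supported spans AB and BC.
Discontinuity in slope at B on the released structure — sum the simple-span end rotations:
  span AB: point load 32.25 at a = 2: Pab(L + a)/(6LEI) = 45.15/EI
  span AB: UDL 11: wL³/(24EI) = 57.29/EI
  span BC: point load 20.2 at a = 4: Pab(L + b)/(6LEI) = 44.44/EI
  span BC: UDL 17: wL³/(24EI) = 185.7/EI
  relative rotation θ_0 = (102.4 + 230.1)/EI = 332.6/EI
A unit hogging moment at B produces rotation L₁/(3EI) + L₂/(3EI) = 3.8/EI.
Compatibility: M_B·(L₁+L₂)/(3EI) = θ_0, giving M_B = 87.52 kip·ft (hogging).
Span AB, ΣM about A with M_B applied at B: R_B^{AB}·5 = 202 + 87.52, so R_B^{AB} = 57.9 kip and R_A = 87.25 − 57.9 = 29.35 kip.
Span BC, ΣM about C: R_B^{BC}·6.4 = 396.6 + 87.52, so R_B^{BC} = 75.65 kip and R_C = 129 − 75.65 = 53.35 kip.
R_B = 57.9 + 75.65 = 133.6 kip.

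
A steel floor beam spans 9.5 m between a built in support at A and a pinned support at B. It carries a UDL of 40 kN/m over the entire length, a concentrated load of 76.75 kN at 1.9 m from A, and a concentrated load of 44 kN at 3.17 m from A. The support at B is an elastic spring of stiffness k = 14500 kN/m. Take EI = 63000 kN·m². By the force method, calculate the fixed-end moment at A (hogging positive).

Release the roller at B. Primary structure: cantilever fixed at A.
Primary-structure tip deflection at B by superposition:
  UDL 40: wL⁴/(8EI) = 40725/EI
  point load 76.75 at a = 1.9: Pa²(3L − a)/(6EI) = 1228/EI
  point load 44 at a = 3.17: Pa²(3L − a)/(6EI) = 1867/EI
  δ_0 = 43820/EI
Flexibility coefficient — unit upward force at B: δ_{BB} = L³/(3EI) = 285.8/EI.
With EI = 63000 kN·m²: δ_0 = 0.69556 m and δ_{BB} = 0.004536 m/kN.
Compatibility — the spring shortens by R_B/k under the reaction it provides: δ_0 − R_B·δ_{BB} = R_B/k. With 1/k = 0.000069 m/kN, R_B = δ_0 / (δ_{BB} + 1/k) = 0.69556 / (0.004536 + 0.000069) = 151 kN.
Moment equilibrium about A: M_A = Σ(load moments about A) − R_B·L = 2090 − 151×9.5 = 655.5 kN·m.

M_A = 655.5 kN·m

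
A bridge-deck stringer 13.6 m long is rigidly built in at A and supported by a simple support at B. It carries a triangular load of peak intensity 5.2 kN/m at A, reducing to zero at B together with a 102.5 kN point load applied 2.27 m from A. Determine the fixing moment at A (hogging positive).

Remove the prop at B; the released (primary) structure is a cantilever built in at A.
Primary-structure tip deflection at B by superposition:
  triangular load, peak 5.2 at the fixed end: w₀L⁴/(30EI) = 5930/EI
  point load 102.5 at a = 2.27: Pa²(3L − a)/(6EI) = 3392/EI
  δ_0 = 9322/EI
Tip deflection under a unit load at B: L³/(3EI) = 838.5/EI.
The prop prevents deflection at B: R_B = δ_0/δ_{BB} = 9322/838.5 = 11.12 kN.
Moment equilibrium about A: M_A = Σ(load moments about A) − R_B·L = 393 − 11.12×13.6 = 241.8 kN·m.

M_A = 241.8 kN·m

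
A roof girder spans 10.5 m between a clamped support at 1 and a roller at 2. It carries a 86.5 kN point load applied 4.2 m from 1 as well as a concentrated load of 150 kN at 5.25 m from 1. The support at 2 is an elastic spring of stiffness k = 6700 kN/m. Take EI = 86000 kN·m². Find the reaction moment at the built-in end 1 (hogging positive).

Choose R_2 as the redundant. The primary structure is the cantilever fixed at 1.
Free-end deflection of the primary structure under the applied loading (downward +):
  point load 86.5 at a = 4.2: Pa²(3L − a)/(6EI) = 6943/EI
  point load 150 at a = 5.25: Pa²(3L − a)/(6EI) = 18088/EI
  δ_0 = 25031/EI
Tip deflection under a unit load at 2: L³/(3EI) = 385.9/EI.
With EI = 86000 kN·m²: δ_0 = 0.29105 m and δ_{22} = 0.004487 m/kN.
Compatibility — the spring shortens by R_2/k under the reaction it provides: δ_0 − R_2·δ_{22} = R_2/k. With 1/k = 0.000149 m/kN, R_2 = δ_0 / (δ_{22} + 1/k) = 0.29105 / (0.004487 + 0.000149) = 62.78 kN.
Moment equilibrium about 1: M_1 = Σ(load moments about 1) − R_2·L = 1151 − 62.78×10.5 = 491.6 kN·m.

M_1 = 491.6 kN·m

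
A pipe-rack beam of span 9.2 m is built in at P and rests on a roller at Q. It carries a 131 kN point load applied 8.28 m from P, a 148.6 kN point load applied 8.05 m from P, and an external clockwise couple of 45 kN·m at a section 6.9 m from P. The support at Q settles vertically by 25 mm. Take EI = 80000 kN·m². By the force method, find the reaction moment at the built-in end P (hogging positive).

Remove the prop at Q; the released (primary) structure is a cantilever built in at P.
Downward deflection at the released point Q due to the loads:
  point load 131 at a = 8.28: Pa²(3L − a)/(6EI) = 28919/EI
  point load 148.6 at a = 8.05: Pa²(3L − a)/(6EI) = 31377/EI
  clockwise couple 45 at a = 6.9: M₀a(2L − a)/(2EI) = 1785/EI
  δ_0 = 62081/EI
Flexibility coefficient — unit upward force at Q: δ_{QQ} = L³/(3EI) = 259.6/EI.
With EI = 80000 kN·m²: δ_0 = 0.77602 m and δ_{QQ} = 0.003245 m/kN.
Compatibility — the beam at Q must follow the support down by 0.025 m: δ_0 − R_Q·δ_{QQ} = 0.025, so R_Q = (0.77602 − 0.025)/0.003245 = 231.5 kN.
Moment equilibrium about P: M_P = Σ(load moments about P) − R_Q·L = 2326 − 231.5×9.2 = 196.4 kN·m.

M_P = 196.4 kN·m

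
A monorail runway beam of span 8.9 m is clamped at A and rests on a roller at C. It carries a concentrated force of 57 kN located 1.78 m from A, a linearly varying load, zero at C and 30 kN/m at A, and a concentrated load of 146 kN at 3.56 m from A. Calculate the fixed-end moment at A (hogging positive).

Remove the prop at C; the released (primary) structure is a cantilever built in at A.
Deflection at C on the released cantilever, summing each load's contribution:
  point load 57 at a = 1.78: Pa²(3L − a)/(6EI) = 750.1/EI
  triangular load, peak 30 at the fixed end: w₀L⁴/(30EI) = 6274/EI
  point load 146 at a = 3.56: Pa²(3L − a)/(6EI) = 7136/EI
  δ_0 = 14160/EI
Tip deflection under a unit load at C: L³/(3EI) = 235/EI.
Compatibility at C: δ_0 − R_C·δ_{CC} = 0, so R_C = 14160/235 = 60.26 kN.
Moment equilibrium about A: M_A = Σ(load moments about A) − R_C·L = 1017 − 60.26×8.9 = 481 kN·m.

M_A = 481 kN·m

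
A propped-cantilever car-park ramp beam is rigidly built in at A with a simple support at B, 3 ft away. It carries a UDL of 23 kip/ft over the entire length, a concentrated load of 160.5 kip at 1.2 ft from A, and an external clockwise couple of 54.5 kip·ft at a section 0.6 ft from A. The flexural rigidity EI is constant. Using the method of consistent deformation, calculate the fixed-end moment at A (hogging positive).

M_A = 143.4 kip·ft

Release the roller at B. Primary structure: cantilever fixed at A.
Primary-structure tip deflection at B by superposition:
  UDL 23: wL⁴/(8EI) = 232.9/EI
  point load 160.5 at a = 1.2: Pa²(3L − a)/(6EI) = 300.5/EI
  clockwise couple 54.5 at a = 0.6: M₀a(2L − a)/(2EI) = 88.29/EI
  δ_0 = 621.6/EI
Flexibility coefficient — unit upward force at B: δ_{BB} = L³/(3EI) = 9/EI.
Compatibility at B: δ_0 − R_B·δ_{BB} = 0, so R_B = 621.6/9 = 69.07 kip.
Moment equilibrium about A: M_A = Σ(load moments about A) − R_B·L = 350.6 − 69.07×3 = 143.4 kip·ft.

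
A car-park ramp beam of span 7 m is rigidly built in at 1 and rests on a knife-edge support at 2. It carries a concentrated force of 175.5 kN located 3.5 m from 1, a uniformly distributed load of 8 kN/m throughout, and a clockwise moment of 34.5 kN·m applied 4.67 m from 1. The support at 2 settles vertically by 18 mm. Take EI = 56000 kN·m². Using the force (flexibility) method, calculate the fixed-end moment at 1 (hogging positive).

Choose R_2 as the redundant. The primary structure is the cantilever fixed at 1.
Downward deflection at the released point 2 due to the loads:
  point load 175.5 at a = 3.5: Pa²(3L − a)/(6EI) = 6270/EI
  UDL 8: wL⁴/(8EI) = 2401/EI
  clockwise couple 34.5 at a = 4.67: M₀a(2L − a)/(2EI) = 751.6/EI
  δ_0 = 9423/EI
Flexibility coefficient — unit upward force at 2: δ_{22} = L³/(3EI) = 114.3/EI.
With EI = 56000 kN·m²: δ_0 = 0.16827 m and δ_{22} = 0.002042 m/kN.
Compatibility — the beam at 2 must follow the support down by 0.018 m: δ_0 − R_2·δ_{22} = 0.018, so R_2 = (0.16827 − 0.018)/0.002042 = 73.6 kN.
Moment equilibrium about 1: M_1 = Σ(load moments about 1) − R_2·L = 844.8 − 73.6×7 = 329.5 kN·m.

M_1 = 329.5 kN·m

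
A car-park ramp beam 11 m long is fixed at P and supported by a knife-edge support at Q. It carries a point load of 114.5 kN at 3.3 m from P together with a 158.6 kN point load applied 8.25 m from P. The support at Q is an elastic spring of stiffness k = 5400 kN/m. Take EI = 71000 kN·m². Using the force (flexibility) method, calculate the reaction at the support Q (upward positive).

R_Q = 111 kN

Choose R_Q as the redundant. The primary structure is the cantilever fixed at P.
Deflection at Q on the released cantilever, summing each load's contribution:
  point load 114.5 at a = 3.3: Pa²(3L − a)/(6EI) = 6172/EI
  point load 158.6 at a = 8.25: Pa²(3L − a)/(6EI) = 44528/EI
  δ_0 = 50700/EI
Tip deflection under a unit load at Q: L³/(3EI) = 443.7/EI.
With EI = 71000 kN·m²: δ_0 = 0.71409 m and δ_{QQ} = 0.006249 m/kN.
Compatibility — the spring shortens by R_Q/k under the reaction it provides: δ_0 − R_Q·δ_{QQ} = R_Q/k. With 1/k = 0.000185 m/kN, R_Q = δ_0 / (δ_{QQ} + 1/k) = 0.71409 / (0.006249 + 0.000185) = 111 kN.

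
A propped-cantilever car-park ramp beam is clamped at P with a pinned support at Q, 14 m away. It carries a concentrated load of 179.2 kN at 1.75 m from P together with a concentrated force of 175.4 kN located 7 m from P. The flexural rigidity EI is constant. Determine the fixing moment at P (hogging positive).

M_P = 717.7 kN·m

Remove the prop at Q; the released (primary) structure is a cantilever built in at P.
Primary-structure tip deflection at Q by superposition:
  point load 179.2 at a = 1.75: Pa²(3L − a)/(6EI) = 3682/EI
  point load 175.4 at a = 7: Pa²(3L − a)/(6EI) = 50135/EI
  δ_0 = 53817/EI
Flexibility coefficient — unit upward force at Q: δ_{QQ} = L³/(3EI) = 914.7/EI.
Compatibility at Q: δ_0 − R_Q·δ_{QQ} = 0, so R_Q = 53817/914.7 = 58.84 kN.
Moment equilibrium about P: M_P = Σ(load moments about P) − R_Q·L = 1541 − 58.84×14 = 717.7 kN·m.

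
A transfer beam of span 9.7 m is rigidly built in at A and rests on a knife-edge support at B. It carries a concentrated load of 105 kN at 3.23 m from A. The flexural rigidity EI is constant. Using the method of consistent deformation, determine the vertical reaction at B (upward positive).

R_B = 15.53 kN

Release the roller at B. Primary structure: cantilever fixed at A.
Primary-structure tip deflection at B by superposition:
  point load 105 at a = 3.23: Pa²(3L − a)/(6EI) = 4723/EI
Flexibility coefficient — unit upward force at B: δ_{BB} = L³/(3EI) = 304.2/EI.
The prop prevents deflection at B: R_B = δ_0/δ_{BB} = 4723/304.2 = 15.53 kN.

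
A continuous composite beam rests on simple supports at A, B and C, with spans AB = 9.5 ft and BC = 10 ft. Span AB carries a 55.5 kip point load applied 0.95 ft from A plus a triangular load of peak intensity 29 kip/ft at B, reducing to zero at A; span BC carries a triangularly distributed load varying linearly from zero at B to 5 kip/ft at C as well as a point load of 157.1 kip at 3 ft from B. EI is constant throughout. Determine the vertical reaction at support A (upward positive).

Release continuity at B by inserting a hinge; the redundant is the internal moment M_B. The primary structure is two simply-supported spans AB and BC.
Rotations at B on the released spans (each span's end-slope, ×1/EI):
  span AB: point load 55.5 at a = 0.95: Pab(L + a)/(6LEI) = 82.65/EI
  span AB: triangular load, peak 29: w₀L³/(45EI) = 552.5/EI
  span BC: triangular load, peak 5: 7w₀L³/(360EI) = 97.22/EI
  span BC: point load 157.1 at a = 3: Pab(L + b)/(6LEI) = 934.7/EI
  relative rotation θ_0 = (635.2 + 1032)/EI = 1667/EI
A unit hogging moment at B produces rotation L₁/(3EI) + L₂/(3EI) = 6.5/EI.
Compatibility: M_B·(L₁+L₂)/(3EI) = θ_0, giving M_B = 256.5 kip·ft (hogging).
Span AB, ΣM about A with M_B applied at B: R_B^{AB}·9.5 = 925.1 + 256.5, so R_B^{AB} = 124.4 kip and R_A = 193.2 − 124.4 = 68.87 kip.

R_A = 68.87 kip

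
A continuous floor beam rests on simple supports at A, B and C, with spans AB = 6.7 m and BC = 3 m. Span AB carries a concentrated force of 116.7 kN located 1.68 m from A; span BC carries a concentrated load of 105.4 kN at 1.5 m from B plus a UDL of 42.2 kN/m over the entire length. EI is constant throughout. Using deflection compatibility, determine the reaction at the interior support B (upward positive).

R_B = 191.8 kN

Release continuity at B by inserting a hinge; the redundant is the internal moment M_B. The primary structure is two simply-supported spans AB and BC.
Rotations at B on the released spans (each span's end-slope, ×1/EI):
  span AB: point load 116.7 at a = 1.68: Pab(L + a)/(6LEI) = 205.2/EI
  span BC: point load 105.4 at a = 1.5: Pab(L + b)/(6LEI) = 59.29/EI
  span BC: UDL 42.2: wL³/(24EI) = 47.48/EI
  relative rotation θ_0 = (205.2 + 106.8)/EI = 311.9/EI
A unit hogging moment at B produces rotation L₁/(3EI) + L₂/(3EI) = 3.233/EI.
Slope continuity at B: θ_0 = M_B·3.233/EI, so M_B = 311.9/3.233 = 96.47 kN·m (hogging).
Span AB, ΣM about A with M_B applied at B: R_B^{AB}·6.7 = 196.1 + 96.47, so R_B^{AB} = 43.66 kN and R_A = 116.7 − 43.66 = 73.04 kN.
Span BC, ΣM about C: R_B^{BC}·3 = 348 + 96.47, so R_B^{BC} = 148.2 kN and R_C = 232 − 148.2 = 83.84 kN.
R_B = 43.66 + 148.2 = 191.8 kN.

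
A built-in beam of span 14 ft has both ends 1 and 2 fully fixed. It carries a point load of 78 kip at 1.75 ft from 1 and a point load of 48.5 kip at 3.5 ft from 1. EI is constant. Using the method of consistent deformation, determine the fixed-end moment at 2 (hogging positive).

Take the two fixed-end moments M_1, M_2 as redundants; the released structure is the simple span 12.
Simple-span end rotations at 1 and 2 under the given loads:
  at 1: point load 78 at a = 1.75: Pab(L + b)/(6LEI) = 522.5/EI
  at 2: point load 78 at a = 1.75: Pab(L + a)/(6LEI) = 313.5/EI
  at 1: point load 48.5 at a = 3.5: Pab(L + b)/(6LEI) = 519.9/EI
  at 2: point load 48.5 at a = 3.5: Pab(L + a)/(6LEI) = 371.3/EI
  θ_10 = 1042/EI,  θ_20 = 684.9/EI
Flexibility coefficients: a unit moment at one end gives L/(3EI) there and L/(6EI) at the far end, so f₁₁ = f₂₂ = 4.667/EI and f₁₂ = f₂₁ = 2.333/EI.
Compatibility — zero rotation at each built-in end:
  4.667 M_1 + 2.333 M_2 = 1042
  2.333 M_1 + 4.667 M_2 = 684.9
Solving the pair gives M_1 = 200 kip·ft and M_2 = 46.76 kip·ft (hogging).

M_2 = 46.76 kip·ft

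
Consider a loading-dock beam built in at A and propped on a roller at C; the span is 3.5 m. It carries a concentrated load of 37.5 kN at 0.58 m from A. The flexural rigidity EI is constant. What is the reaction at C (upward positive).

Remove the prop at C; the released (primary) structure is a cantilever built in at A.
Deflection at C on the released cantilever, summing each load's contribution:
  point load 37.5 at a = 0.58: Pa²(3L − a)/(6EI) = 20.86/EI
Flexibility coefficient — unit upward force at C: δ_{CC} = L³/(3EI) = 14.29/EI.
Compatibility at C: δ_0 − R_C·δ_{CC} = 0, so R_C = 20.86/14.29 = 1.459 kN.

R_C = 1.459 kN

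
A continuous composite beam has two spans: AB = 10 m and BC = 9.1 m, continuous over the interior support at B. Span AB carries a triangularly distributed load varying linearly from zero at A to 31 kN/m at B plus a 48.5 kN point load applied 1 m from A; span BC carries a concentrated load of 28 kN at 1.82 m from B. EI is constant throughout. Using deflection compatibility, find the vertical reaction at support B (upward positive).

R_B = 159.6 kN

Insert a hinge at B; M_B is the redundant, and each span becomes simply supported.
Discontinuity in slope at B on the released structure — sum the simple-span end rotations:
  span AB: triangular load, peak 31: w₀L³/(45EI) = 688.9/EI
  span AB: point load 48.5 at a = 1: Pab(L + a)/(6LEI) = 80.03/EI
  span BC: point load 28 at a = 1.82: Pab(L + b)/(6LEI) = 111.3/EI
  relative rotation θ_0 = (768.9 + 111.3)/EI = 880.2/EI
A unit hogging moment at B produces rotation L₁/(3EI) + L₂/(3EI) = 6.367/EI.
Compatibility: M_B·(L₁+L₂)/(3EI) = θ_0, giving M_B = 138.3 kN·m (hogging).
Span AB, ΣM about A with M_B applied at B: R_B^{AB}·10 = 1082 + 138.3, so R_B^{AB} = 122 kN and R_A = 203.5 − 122 = 81.49 kN.
Span BC, ΣM about C: R_B^{BC}·9.1 = 203.8 + 138.3, so R_B^{BC} = 37.59 kN and R_C = 28 − 37.59 = -9.593 kN.
R_B = 122 + 37.59 = 159.6 kN.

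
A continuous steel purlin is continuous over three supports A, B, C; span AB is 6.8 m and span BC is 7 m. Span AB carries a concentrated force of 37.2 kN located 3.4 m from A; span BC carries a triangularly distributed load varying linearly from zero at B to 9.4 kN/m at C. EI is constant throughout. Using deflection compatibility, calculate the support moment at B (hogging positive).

Take M_B as the redundant. Released structure: two simple spans AB and BC with a hinge at B.
Rotations at B on the released spans (each span's end-slope, ×1/EI):
  span AB: point load 37.2 at a = 3.4: Pab(L + a)/(6LEI) = 107.5/EI
  span BC: triangular load, peak 9.4: 7w₀L³/(360EI) = 62.69/EI
  relative rotation θ_0 = (107.5 + 62.69)/EI = 170.2/EI
A unit hogging moment at B produces rotation L₁/(3EI) + L₂/(3EI) = 4.6/EI.
Slope continuity at B: θ_0 = M_B·4.6/EI, so M_B = 170.2/4.6 = 37 kN·m (hogging).

M_B = 37 kN·m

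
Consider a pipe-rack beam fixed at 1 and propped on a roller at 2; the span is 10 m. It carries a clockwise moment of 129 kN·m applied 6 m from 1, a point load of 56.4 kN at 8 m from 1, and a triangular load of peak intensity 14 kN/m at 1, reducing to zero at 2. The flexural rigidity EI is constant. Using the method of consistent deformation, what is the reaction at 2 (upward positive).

Remove the prop at 2; the released (primary) structure is a cantilever built in at 1.
Free-end deflection of the primary structure under the applied loading (downward +):
  clockwise couple 129 at a = 6: M₀a(2L − a)/(2EI) = 5418/EI
  point load 56.4 at a = 8: Pa²(3L − a)/(6EI) = 13235/EI
  triangular load, peak 14 at the fixed end: w₀L⁴/(30EI) = 4667/EI
  δ_0 = 23320/EI
Flexibility coefficient — unit upward force at 2: δ_{22} = L³/(3EI) = 333.3/EI.
Compatibility at 2: δ_0 − R_2·δ_{22} = 0, so R_2 = 23320/333.3 = 69.96 kN.

R_2 = 69.96 kN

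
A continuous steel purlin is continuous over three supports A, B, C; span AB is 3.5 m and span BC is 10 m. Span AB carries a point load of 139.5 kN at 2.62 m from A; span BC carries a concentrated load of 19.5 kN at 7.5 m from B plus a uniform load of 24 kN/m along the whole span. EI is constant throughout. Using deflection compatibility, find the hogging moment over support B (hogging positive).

M_B = 260 kN·m

Release continuity at B by inserting a hinge; the redundant is the internal moment M_B. The primary structure is two simply-supported spans AB and BC.
Discontinuity in slope at B on the released structure — sum the simple-span end rotations:
  span AB: point load 139.5 at a = 2.62: Pab(L + a)/(6LEI) = 93.73/EI
  span BC: point load 19.5 at a = 7.5: Pab(L + b)/(6LEI) = 76.17/EI
  span BC: UDL 24: wL³/(24EI) = 1000/EI
  relative rotation θ_0 = (93.73 + 1076)/EI = 1170/EI
A unit hogging moment at B produces rotation L₁/(3EI) + L₂/(3EI) = 4.5/EI.
Compatibility: M_B·(L₁+L₂)/(3EI) = θ_0, giving M_B = 260 kN·m (hogging).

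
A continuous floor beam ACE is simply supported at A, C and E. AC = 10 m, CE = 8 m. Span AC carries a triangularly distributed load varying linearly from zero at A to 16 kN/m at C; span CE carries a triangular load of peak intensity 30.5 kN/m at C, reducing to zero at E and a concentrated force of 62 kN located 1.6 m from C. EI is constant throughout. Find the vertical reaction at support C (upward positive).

Take M_C as the redundant. Released structure: two simple spans AC and CE with a hinge at C.
Discontinuity in slope at C on the released structure — sum the simple-span end rotations:
  span AC: triangular load, peak 16: w₀L³/(45EI) = 355.6/EI
  span CE: triangular load, peak 30.5: w₀L³/(45EI) = 347/EI
  span CE: point load 62 at a = 1.6: Pab(L + b)/(6LEI) = 190.5/EI
  relative rotation θ_0 = (355.6 + 537.5)/EI = 893/EI
A unit hogging moment at C produces rotation L₁/(3EI) + L₂/(3EI) = 6/EI.
Compatibility: M_C·(L₁+L₂)/(3EI) = θ_0, giving M_C = 148.8 kN·m (hogging).
Span AC, ΣM about A with M_C applied at C: R_C^{AC}·10 = 533.3 + 148.8, so R_C^{AC} = 68.22 kN and R_A = 80 − 68.22 = 11.78 kN.
Span CE, ΣM about E: R_C^{CE}·8 = 1047 + 148.8, so R_C^{CE} = 149.5 kN and R_E = 184 − 149.5 = 34.46 kN.
R_C = 68.22 + 149.5 = 217.8 kN.

R_C = 217.8 kN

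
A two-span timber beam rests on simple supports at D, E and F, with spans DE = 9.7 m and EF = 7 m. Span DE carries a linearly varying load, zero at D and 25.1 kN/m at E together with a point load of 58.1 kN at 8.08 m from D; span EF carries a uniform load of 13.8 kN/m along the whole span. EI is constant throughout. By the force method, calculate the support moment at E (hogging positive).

M_E = 168.6 kN·m

Release continuity at E by inserting a hinge; the redundant is the internal moment M_E. The primary structure is two simply-supported spans DE and EF.
Rotations at E on the released spans (each span's end-slope, ×1/EI):
  span DE: triangular load, peak 25.1: w₀L³/(45EI) = 509.1/EI
  span DE: point load 58.1 at a = 8.08: Pab(L + a)/(6LEI) = 232.3/EI
  span EF: UDL 13.8: wL³/(24EI) = 197.2/EI
  relative rotation θ_0 = (741.4 + 197.2)/EI = 938.6/EI
A unit hogging moment at E produces rotation L₁/(3EI) + L₂/(3EI) = 5.567/EI.
Slope continuity at E: θ_0 = M_E·5.567/EI, so M_E = 938.6/5.567 = 168.6 kN·m (hogging).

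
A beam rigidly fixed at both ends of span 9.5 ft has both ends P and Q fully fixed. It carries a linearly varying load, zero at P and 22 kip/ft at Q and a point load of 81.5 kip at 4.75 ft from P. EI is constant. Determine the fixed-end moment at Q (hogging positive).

M_Q = 196.1 kip·ft

Release both end moments; the primary structure is a simply-supported span PQ with redundants M_P and M_Q.
On the primary (simply-supported) span, the end slopes from the loading are:
  at P: triangular load, peak 22: 7w₀L³/(360EI) = 366.8/EI
  at Q: triangular load, peak 22: w₀L³/(45EI) = 419.2/EI
  at P: point load 81.5 at a = 4.75: Pab(L + b)/(6LEI) = 459.7/EI
  at Q: point load 81.5 at a = 4.75: Pab(L + a)/(6LEI) = 459.7/EI
  θ_P0 = 826.5/EI,  θ_Q0 = 878.9/EI
Flexibility coefficients: a unit moment at one end gives L/(3EI) there and L/(6EI) at the far end, so f₁₁ = f₂₂ = 3.167/EI and f₁₂ = f₂₁ = 1.583/EI.
Compatibility — zero rotation at each built-in end:
  3.167 M_P + 1.583 M_Q = 826.5
  1.583 M_P + 3.167 M_Q = 878.9
Solving the pair gives M_P = 163 kip·ft and M_Q = 196.1 kip·ft (hogging).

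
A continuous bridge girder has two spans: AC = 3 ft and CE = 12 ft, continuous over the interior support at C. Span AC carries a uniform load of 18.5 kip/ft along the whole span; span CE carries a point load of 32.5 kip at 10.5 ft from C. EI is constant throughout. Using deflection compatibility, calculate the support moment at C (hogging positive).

Insert a hinge at C; M_C is the redundant, and each span becomes simply supported.
End slopes at the hinge C, treating each span as simply supported:
  span AC: UDL 18.5: wL³/(24EI) = 20.81/EI
  span CE: point load 32.5 at a = 10.5: Pab(L + b)/(6LEI) = 95.98/EI
  relative rotation θ_0 = (20.81 + 95.98)/EI = 116.8/EI
A unit hogging moment at C produces rotation L₁/(3EI) + L₂/(3EI) = 5/EI.
Compatibility: M_C·(L₁+L₂)/(3EI) = θ_0, giving M_C = 23.36 kip·ft (hogging).

M_C = 23.36 kip·ft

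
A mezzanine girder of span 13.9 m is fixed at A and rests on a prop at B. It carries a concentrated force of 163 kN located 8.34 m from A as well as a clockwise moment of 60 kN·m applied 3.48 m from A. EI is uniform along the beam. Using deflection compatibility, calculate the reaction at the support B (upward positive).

Release the roller at B. Primary structure: cantilever fixed at A.
Free-end deflection of the primary structure under the applied loading (downward +):
  point load 163 at a = 8.34: Pa²(3L − a)/(6EI) = 63037/EI
  clockwise couple 60 at a = 3.48: M₀a(2L − a)/(2EI) = 2539/EI
  δ_0 = 65576/EI
Tip deflection under a unit load at B: L³/(3EI) = 895.2/EI.
The prop prevents deflection at B: R_B = δ_0/δ_{BB} = 65576/895.2 = 73.25 kN.

R_B = 73.25 kN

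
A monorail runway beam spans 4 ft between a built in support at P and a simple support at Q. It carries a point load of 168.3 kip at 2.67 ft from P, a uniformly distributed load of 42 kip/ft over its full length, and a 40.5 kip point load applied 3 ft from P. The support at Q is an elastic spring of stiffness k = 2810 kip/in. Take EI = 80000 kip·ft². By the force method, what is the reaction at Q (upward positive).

R_Q = 158.5 kip

Choose R_Q as the redundant. The primary structure is the cantilever fixed at P.
Downward deflection at the released point Q due to the loads:
  point load 168.3 at a = 2.67: Pa²(3L − a)/(6EI) = 1866/EI
  UDL 42: wL⁴/(8EI) = 1344/EI
  point load 40.5 at a = 3: Pa²(3L − a)/(6EI) = 546.8/EI
  δ_0 = 3756/EI
Tip deflection under a unit load at Q: L³/(3EI) = 21.33/EI.
With EI = 80000 kip·ft²: δ_0 = 0.046955 ft and δ_{QQ} = 0.000267 ft/kip.
Compatibility — the spring shortens by R_Q/k under the reaction it provides: δ_0 − R_Q·δ_{QQ} = R_Q/k. With 1/k = 1/(2810×12) ft/kip = 0.00003 ft/kip, R_Q = δ_0 / (δ_{QQ} + 1/k) = 0.046955 / (0.000267 + 0.00003) = 158.5 kip.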